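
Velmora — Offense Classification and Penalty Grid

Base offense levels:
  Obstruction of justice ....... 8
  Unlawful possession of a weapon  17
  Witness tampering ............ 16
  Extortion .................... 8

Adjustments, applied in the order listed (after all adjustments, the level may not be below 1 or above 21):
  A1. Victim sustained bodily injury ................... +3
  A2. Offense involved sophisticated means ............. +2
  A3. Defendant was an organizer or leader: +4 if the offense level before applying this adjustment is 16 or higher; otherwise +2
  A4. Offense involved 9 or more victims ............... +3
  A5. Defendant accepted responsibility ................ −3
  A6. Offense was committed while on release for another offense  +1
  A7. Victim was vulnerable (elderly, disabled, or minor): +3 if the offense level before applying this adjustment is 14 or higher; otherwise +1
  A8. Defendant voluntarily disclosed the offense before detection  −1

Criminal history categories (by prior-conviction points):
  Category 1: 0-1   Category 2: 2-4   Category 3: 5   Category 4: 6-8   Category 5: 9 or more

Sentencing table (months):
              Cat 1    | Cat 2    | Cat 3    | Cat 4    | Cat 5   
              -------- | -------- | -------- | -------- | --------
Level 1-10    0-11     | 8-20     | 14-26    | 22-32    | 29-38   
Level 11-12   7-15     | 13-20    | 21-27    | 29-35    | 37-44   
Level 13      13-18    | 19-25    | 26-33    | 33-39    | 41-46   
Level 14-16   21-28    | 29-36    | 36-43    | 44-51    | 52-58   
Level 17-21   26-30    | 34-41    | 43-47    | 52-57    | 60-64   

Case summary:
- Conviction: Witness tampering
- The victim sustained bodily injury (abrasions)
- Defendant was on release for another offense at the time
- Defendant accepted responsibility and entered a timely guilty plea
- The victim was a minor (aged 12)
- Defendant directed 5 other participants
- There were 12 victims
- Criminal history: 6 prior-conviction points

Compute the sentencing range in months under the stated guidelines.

52-57 months

Base offense level for witness tampering: 16.
A1 applies: 16 + 3 = 19.
A2 does not apply.
A3 applies (level before this adjustment is 19 ≥ 16, so +4): 19 + 4 = 23.
A4 applies: 23 + 3 = 26.
A5 applies: 26 − 3 = 23.
A6 applies: 23 + 1 = 24.
A7 applies (level before this adjustment is 24 ≥ 14, so +3): 24 + 3 = 27.
Level 27 exceeds the maximum of 21; capped at 21.
Final offense level: 21.
Criminal history: 6 prior points → Category 4 (6-8).
Level 21 falls in the 17-21 band.
Grid: Level 17-21 × Category 4 = 52-57 months.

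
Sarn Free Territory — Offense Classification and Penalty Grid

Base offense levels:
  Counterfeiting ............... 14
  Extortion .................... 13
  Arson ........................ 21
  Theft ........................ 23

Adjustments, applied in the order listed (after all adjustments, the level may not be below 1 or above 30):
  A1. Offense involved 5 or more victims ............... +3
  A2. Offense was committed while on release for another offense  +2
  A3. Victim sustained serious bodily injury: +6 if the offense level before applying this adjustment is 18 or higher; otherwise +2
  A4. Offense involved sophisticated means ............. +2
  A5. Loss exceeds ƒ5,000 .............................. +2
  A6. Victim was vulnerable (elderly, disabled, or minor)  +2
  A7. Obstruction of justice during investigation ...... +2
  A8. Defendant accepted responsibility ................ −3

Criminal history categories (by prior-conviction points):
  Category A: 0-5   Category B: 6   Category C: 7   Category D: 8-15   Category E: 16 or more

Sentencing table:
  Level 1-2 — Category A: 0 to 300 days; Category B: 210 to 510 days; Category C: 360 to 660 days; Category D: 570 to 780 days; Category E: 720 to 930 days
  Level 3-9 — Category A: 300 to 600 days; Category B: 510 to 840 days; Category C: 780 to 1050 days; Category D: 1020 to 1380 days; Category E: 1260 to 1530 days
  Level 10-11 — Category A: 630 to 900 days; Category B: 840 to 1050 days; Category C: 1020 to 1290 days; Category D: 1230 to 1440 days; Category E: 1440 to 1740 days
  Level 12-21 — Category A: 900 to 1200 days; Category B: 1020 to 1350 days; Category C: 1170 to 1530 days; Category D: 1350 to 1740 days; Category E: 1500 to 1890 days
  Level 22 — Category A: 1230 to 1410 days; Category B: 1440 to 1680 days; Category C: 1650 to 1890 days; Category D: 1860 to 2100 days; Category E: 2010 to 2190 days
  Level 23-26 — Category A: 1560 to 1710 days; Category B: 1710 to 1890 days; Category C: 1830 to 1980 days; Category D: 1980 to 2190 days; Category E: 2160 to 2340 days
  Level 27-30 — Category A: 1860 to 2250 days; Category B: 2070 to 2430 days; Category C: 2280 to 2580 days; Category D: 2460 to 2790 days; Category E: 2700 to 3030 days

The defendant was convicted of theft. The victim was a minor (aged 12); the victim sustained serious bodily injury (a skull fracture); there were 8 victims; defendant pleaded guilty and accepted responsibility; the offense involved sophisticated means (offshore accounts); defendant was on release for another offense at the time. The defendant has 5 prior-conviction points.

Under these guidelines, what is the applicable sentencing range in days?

Base offense level for theft: 23.
A1 applies: 23 + 3 = 26.
A2 applies: 26 + 2 = 28.
A3 applies (level before this adjustment is 28 ≥ 18, so +6): 28 + 6 = 34.
A4 applies: 34 + 2 = 36.
A6 applies: 36 + 2 = 38.
A7 does not apply.
A8 applies: 38 − 3 = 35.
Level 35 exceeds the maximum of 30; capped at 30.
Final offense level: 30.
Criminal history: 5 prior points → Category A (0-5).
Level 30 falls in the 27-30 band.
Grid: Level 27-30 × Category A = 1860-2250 days.

1860-2250 days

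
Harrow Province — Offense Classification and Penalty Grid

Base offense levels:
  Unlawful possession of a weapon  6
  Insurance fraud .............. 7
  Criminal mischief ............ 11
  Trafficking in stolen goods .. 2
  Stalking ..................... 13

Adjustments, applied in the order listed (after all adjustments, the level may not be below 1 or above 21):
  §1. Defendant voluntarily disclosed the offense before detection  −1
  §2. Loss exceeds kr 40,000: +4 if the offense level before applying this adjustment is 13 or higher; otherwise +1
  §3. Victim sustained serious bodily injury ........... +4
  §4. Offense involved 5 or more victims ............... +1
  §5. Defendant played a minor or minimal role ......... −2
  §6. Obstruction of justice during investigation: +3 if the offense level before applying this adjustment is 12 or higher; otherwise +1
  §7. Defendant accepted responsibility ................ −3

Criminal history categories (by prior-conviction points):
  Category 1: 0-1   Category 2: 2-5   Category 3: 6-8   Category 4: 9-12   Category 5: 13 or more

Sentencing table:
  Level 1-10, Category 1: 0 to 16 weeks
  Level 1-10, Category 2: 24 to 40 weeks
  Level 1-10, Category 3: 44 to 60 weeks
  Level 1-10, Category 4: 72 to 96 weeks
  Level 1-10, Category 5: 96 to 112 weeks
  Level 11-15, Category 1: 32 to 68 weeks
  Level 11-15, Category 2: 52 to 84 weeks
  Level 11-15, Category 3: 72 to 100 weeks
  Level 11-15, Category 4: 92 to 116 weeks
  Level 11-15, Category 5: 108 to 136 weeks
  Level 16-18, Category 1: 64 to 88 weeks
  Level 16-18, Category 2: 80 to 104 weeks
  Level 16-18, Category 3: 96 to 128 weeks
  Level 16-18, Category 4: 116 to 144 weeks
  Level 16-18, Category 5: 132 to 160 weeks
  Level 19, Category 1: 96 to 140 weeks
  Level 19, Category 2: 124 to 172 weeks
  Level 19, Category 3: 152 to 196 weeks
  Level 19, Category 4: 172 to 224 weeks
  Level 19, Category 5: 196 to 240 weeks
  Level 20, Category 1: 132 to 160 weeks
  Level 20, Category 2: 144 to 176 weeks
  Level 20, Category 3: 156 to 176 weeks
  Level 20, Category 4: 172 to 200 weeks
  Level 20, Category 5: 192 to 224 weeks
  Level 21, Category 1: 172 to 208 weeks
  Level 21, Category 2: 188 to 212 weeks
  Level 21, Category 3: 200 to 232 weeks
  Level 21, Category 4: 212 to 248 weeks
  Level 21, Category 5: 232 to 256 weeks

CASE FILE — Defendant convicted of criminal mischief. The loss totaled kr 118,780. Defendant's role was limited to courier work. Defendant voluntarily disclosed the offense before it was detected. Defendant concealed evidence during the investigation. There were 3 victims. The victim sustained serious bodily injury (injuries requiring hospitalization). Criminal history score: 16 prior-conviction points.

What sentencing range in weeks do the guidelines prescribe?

Base offense level for criminal mischief: 11.
§1 applies: 11 − 1 = 10.
§2 applies (level before this adjustment is 10 < 13, so +1): 10 + 1 = 11.
§3 applies: 11 + 4 = 15.
§5 applies: 15 − 2 = 13.
§6 applies (level before this adjustment is 13 ≥ 12, so +3): 13 + 3 = 16.
§7 does not apply.
Final offense level: 16.
Criminal history: 16 prior points → Category 5 (13+).
Level 16 falls in the 16-18 band.
Grid: Level 16-18 × Category 5 = 132-160 weeks.

132-160 weeks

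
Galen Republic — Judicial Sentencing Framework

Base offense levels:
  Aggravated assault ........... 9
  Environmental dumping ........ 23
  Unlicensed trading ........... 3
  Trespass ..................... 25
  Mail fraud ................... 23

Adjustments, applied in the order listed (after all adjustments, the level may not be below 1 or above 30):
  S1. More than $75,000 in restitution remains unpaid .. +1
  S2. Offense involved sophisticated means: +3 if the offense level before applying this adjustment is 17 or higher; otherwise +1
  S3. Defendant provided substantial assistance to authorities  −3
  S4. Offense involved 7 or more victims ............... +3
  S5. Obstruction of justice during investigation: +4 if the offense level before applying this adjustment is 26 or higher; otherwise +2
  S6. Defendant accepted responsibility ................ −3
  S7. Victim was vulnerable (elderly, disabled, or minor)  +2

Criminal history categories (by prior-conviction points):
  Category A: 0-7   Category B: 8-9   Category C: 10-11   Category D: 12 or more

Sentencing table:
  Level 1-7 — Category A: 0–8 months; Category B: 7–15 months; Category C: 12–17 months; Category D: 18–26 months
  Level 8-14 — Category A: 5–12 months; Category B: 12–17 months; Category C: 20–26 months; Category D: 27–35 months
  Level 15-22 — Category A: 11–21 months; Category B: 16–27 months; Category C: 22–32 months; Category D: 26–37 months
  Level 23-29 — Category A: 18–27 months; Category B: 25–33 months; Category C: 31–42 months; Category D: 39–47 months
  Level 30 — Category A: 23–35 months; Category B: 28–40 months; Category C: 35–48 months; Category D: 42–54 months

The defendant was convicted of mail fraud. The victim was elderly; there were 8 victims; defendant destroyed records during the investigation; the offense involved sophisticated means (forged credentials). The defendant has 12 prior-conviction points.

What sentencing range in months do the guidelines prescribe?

Base offense level for mail fraud: 23.
S2 applies (level before this adjustment is 23 ≥ 17, so +3): 23 + 3 = 26.
S3 does not apply.
S4 applies: 26 + 3 = 29.
S5 applies (level before this adjustment is 29 ≥ 26, so +4): 29 + 4 = 33.
S6 does not apply.
S7 applies: 33 + 2 = 35.
Level 35 exceeds the maximum of 30; capped at 30.
Final offense level: 30.
Criminal history: 12 prior points → Category D (12+).
Level 30 falls in the 30 band.
Grid: Level 30 × Category D = 42-54 months.

42-54 months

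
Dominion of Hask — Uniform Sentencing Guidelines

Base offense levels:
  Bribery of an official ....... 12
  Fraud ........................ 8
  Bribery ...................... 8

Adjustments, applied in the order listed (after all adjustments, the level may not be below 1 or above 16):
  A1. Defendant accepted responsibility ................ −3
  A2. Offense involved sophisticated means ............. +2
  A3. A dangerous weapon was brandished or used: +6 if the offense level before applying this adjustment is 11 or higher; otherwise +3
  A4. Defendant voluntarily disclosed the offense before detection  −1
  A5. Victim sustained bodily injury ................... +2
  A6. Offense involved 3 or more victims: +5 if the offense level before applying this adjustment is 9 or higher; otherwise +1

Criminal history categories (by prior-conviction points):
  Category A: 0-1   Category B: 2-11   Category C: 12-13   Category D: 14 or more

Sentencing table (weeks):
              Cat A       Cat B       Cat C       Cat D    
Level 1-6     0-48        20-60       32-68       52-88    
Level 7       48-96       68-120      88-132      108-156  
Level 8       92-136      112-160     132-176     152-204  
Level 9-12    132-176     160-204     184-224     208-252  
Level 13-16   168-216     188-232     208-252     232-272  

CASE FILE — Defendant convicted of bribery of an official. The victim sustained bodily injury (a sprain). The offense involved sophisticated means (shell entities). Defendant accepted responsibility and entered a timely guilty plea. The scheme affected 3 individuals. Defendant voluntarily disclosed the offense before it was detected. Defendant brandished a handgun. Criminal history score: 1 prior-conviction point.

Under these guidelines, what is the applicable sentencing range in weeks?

Base offense level for bribery of an official: 12.
A1 applies: 12 − 3 = 9.
A2 applies: 9 + 2 = 11.
A3 applies (level before this adjustment is 11 ≥ 11, so +6): 11 + 6 = 17.
A4 applies: 17 − 1 = 16.
A5 applies: 16 + 2 = 18.
A6 applies (level before this adjustment is 18 ≥ 9, so +5): 18 + 5 = 23.
Level 23 exceeds the maximum of 16; capped at 16.
Final offense level: 16.
Criminal history: 1 prior point → Category A (0-1).
Level 16 falls in the 13-16 band.
Grid: Level 13-16 × Category A = 168-216 weeks.

168-216 weeks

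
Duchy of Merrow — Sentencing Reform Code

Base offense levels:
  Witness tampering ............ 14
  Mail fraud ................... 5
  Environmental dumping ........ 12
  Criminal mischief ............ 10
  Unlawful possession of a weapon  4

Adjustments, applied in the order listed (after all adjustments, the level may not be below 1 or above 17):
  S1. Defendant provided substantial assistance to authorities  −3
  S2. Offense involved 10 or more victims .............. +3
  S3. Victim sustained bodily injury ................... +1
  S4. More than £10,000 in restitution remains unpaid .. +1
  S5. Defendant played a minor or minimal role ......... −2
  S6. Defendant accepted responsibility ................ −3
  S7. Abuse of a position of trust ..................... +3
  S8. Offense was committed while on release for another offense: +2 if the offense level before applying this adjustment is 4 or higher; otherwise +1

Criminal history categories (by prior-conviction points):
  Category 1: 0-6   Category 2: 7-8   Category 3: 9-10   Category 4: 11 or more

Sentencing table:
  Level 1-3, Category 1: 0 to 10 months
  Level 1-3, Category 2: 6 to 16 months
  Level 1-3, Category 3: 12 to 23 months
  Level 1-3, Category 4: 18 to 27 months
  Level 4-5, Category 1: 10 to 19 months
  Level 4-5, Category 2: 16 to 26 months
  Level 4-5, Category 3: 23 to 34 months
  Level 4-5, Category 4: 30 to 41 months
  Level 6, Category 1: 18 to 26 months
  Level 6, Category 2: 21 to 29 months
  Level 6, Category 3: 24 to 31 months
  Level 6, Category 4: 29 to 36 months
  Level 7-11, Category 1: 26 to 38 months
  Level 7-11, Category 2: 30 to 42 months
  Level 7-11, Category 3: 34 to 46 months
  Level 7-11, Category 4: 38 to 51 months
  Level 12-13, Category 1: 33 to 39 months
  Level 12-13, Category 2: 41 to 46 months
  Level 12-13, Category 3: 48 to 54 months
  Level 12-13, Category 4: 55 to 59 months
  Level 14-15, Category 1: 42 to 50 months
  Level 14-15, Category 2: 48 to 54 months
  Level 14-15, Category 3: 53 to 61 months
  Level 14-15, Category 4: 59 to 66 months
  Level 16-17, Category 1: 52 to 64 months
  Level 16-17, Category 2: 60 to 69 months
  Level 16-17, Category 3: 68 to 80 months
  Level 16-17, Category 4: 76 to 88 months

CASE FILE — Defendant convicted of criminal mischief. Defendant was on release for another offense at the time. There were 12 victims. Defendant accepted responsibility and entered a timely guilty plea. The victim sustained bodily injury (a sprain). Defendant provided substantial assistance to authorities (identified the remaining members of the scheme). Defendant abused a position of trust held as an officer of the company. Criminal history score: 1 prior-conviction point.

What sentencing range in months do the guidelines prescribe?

Base offense level for criminal mischief: 10.
S1 applies: 10 − 3 = 7.
S2 applies: 7 + 3 = 10.
S3 applies: 10 + 1 = 11.
S4 does not apply.
S5 does not apply.
S6 applies: 11 − 3 = 8.
S7 applies: 8 + 3 = 11.
S8 applies (level before this adjustment is 11 ≥ 4, so +2): 11 + 2 = 13.
Final offense level: 13.
Criminal history: 1 prior point → Category 1 (0-6).
Level 13 falls in the 12-13 band.
Grid: Level 12-13 × Category 1 = 33-39 months.

33-39 months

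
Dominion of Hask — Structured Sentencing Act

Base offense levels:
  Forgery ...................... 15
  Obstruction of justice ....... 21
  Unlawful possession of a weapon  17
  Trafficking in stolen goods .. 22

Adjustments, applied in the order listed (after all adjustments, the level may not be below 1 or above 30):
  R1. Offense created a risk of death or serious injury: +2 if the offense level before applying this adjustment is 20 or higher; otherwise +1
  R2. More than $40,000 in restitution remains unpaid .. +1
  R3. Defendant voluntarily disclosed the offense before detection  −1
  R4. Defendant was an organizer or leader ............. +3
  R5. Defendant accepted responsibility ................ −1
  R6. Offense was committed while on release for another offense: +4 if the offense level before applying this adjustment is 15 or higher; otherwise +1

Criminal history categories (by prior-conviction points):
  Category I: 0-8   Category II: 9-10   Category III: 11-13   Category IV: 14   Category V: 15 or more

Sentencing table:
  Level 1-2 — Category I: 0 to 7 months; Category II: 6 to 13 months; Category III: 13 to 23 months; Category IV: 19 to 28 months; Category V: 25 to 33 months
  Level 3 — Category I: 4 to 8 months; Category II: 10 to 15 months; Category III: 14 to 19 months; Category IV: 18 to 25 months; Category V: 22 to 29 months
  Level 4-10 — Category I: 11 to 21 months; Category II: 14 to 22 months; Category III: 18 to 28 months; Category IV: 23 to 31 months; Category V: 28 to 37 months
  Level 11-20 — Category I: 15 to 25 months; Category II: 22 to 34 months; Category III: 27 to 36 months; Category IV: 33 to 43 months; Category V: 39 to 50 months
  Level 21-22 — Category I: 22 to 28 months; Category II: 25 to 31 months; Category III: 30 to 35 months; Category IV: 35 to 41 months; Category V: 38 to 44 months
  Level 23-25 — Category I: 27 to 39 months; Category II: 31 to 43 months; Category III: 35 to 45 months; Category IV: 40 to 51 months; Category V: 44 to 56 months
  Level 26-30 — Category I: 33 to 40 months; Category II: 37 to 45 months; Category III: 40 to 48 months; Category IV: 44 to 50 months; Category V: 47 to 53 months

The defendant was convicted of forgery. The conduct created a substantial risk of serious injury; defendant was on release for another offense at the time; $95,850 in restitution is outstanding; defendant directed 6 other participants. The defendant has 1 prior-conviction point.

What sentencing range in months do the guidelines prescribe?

Base offense level for forgery: 15.
R1 applies (level before this adjustment is 15 < 20, so +1): 15 + 1 = 16.
R2 applies: 16 + 1 = 17.
R3 does not apply.
R4 applies: 17 + 3 = 20.
R5 does not apply.
R6 applies (level before this adjustment is 20 ≥ 15, so +4): 20 + 4 = 24.
Final offense level: 24.
Criminal history: 1 prior point → Category I (0-8).
Level 24 falls in the 23-25 band.
Grid: Level 23-25 × Category I = 27-39 months.

27-39 months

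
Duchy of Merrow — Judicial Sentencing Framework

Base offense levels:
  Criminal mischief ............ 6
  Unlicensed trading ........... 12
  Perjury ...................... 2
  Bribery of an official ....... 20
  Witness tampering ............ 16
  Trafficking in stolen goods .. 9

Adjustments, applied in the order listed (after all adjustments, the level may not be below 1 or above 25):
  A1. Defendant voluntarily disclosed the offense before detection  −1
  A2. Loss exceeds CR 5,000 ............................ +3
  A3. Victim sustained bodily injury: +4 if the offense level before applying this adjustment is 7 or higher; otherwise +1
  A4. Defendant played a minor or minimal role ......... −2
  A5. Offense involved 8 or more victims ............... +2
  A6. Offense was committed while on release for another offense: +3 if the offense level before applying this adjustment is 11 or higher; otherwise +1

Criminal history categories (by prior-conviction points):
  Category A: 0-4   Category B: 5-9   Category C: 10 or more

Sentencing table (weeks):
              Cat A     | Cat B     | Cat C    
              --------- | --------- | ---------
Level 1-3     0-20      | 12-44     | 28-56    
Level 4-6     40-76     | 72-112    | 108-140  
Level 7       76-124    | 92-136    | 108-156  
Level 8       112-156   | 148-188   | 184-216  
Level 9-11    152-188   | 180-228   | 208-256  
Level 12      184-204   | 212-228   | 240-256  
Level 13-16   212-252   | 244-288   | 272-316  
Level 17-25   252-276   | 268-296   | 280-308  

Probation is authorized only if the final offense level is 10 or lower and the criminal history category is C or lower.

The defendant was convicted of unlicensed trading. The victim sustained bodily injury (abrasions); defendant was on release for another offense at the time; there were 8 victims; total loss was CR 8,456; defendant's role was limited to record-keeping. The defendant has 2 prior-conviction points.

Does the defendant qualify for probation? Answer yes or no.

Base offense level for unlicensed trading: 12.
A1 does not apply.
A2 applies: 12 + 3 = 15.
A3 applies (level before this adjustment is 15 ≥ 7, so +4): 15 + 4 = 19.
A4 applies: 19 − 2 = 17.
A5 applies: 17 + 2 = 19.
A6 applies (level before this adjustment is 19 ≥ 11, so +3): 19 + 3 = 22.
Final offense level: 22.
Criminal history: 2 prior points → Category A (0-4).
Level 22 falls in the 17-25 band.
Grid: Level 17-25 × Category A = 252-276 weeks.
Probation check: level 22 > 10 and category A ≤ C → not eligible.

No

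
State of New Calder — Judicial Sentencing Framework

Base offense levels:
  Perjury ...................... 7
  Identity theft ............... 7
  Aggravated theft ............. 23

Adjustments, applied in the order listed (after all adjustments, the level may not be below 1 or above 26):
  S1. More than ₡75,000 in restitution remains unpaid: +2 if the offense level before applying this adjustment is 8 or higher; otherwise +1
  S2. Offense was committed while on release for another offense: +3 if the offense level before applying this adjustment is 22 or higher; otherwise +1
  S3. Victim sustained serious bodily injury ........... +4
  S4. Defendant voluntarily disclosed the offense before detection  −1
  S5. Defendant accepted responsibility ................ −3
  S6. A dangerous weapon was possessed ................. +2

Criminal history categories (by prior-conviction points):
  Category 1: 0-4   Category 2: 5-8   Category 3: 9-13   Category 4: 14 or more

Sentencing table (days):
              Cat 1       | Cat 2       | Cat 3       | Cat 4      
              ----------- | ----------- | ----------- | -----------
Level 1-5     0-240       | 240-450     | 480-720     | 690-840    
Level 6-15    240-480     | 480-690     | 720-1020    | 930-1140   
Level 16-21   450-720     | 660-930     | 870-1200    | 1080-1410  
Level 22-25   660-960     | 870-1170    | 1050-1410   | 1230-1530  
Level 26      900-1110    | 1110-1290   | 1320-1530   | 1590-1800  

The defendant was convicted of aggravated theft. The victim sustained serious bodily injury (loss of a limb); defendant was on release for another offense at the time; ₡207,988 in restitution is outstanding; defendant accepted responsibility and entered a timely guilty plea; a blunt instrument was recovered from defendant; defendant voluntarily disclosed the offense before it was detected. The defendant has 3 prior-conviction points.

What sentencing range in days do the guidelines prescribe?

Base offense level for aggravated theft: 23.
S1 applies (level before this adjustment is 23 ≥ 8, so +2): 23 + 2 = 25.
S2 applies (level before this adjustment is 25 ≥ 22, so +3): 25 + 3 = 28.
S3 applies: 28 + 4 = 32.
S4 applies: 32 − 1 = 31.
S5 applies: 31 − 3 = 28.
S6 applies: 28 + 2 = 30.
Level 30 exceeds the maximum of 26; capped at 26.
Final offense level: 26.
Criminal history: 3 prior points → Category 1 (0-4).
Level 26 falls in the 26 band.
Grid: Level 26 × Category 1 = 900-1110 days.

900-1110 days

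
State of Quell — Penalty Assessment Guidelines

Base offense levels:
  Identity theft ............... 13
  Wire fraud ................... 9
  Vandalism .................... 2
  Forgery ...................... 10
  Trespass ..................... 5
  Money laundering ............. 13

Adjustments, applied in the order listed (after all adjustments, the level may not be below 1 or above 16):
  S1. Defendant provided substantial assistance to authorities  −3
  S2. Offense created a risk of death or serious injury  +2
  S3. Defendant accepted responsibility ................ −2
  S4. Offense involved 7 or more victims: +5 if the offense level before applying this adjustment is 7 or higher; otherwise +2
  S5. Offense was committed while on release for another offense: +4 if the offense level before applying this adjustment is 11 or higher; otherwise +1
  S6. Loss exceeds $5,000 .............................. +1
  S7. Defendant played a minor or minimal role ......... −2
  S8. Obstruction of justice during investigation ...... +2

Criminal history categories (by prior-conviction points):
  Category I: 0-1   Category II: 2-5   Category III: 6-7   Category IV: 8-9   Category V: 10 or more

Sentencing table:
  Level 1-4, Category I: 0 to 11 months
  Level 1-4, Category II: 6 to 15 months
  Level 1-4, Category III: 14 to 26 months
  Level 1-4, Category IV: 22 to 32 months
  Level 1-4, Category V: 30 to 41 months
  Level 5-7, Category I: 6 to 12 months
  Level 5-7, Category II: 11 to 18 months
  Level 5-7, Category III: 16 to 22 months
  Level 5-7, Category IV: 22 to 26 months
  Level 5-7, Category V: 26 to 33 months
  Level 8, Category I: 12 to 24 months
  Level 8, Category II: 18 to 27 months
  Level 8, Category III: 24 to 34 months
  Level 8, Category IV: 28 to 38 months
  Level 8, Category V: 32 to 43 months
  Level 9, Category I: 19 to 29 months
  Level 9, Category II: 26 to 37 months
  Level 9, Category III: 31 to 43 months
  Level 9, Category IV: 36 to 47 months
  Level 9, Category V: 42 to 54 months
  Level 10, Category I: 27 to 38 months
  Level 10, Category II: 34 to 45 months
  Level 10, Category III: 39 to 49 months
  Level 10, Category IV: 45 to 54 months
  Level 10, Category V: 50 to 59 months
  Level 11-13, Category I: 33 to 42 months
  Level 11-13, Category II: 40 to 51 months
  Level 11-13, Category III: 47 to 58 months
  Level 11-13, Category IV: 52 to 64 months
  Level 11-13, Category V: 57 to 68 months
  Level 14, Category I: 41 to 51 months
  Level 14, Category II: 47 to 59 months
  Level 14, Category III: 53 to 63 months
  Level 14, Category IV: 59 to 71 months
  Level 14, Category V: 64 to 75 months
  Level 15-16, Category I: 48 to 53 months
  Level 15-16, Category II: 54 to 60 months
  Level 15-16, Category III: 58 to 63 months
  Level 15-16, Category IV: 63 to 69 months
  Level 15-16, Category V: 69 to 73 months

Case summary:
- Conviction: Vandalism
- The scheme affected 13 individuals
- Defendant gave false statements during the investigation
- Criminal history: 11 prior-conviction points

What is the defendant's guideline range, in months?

26-33 months

Base offense level for vandalism: 2.
S3 does not apply.
S4 applies (level before this adjustment is 2 < 7, so +2): 2 + 2 = 4.
S5 does not apply.
S7 does not apply.
S8 applies: 4 + 2 = 6.
Final offense level: 6.
Criminal history: 11 prior points → Category V (10+).
Level 6 falls in the 5-7 band.
Grid: Level 5-7 × Category V = 26-33 months.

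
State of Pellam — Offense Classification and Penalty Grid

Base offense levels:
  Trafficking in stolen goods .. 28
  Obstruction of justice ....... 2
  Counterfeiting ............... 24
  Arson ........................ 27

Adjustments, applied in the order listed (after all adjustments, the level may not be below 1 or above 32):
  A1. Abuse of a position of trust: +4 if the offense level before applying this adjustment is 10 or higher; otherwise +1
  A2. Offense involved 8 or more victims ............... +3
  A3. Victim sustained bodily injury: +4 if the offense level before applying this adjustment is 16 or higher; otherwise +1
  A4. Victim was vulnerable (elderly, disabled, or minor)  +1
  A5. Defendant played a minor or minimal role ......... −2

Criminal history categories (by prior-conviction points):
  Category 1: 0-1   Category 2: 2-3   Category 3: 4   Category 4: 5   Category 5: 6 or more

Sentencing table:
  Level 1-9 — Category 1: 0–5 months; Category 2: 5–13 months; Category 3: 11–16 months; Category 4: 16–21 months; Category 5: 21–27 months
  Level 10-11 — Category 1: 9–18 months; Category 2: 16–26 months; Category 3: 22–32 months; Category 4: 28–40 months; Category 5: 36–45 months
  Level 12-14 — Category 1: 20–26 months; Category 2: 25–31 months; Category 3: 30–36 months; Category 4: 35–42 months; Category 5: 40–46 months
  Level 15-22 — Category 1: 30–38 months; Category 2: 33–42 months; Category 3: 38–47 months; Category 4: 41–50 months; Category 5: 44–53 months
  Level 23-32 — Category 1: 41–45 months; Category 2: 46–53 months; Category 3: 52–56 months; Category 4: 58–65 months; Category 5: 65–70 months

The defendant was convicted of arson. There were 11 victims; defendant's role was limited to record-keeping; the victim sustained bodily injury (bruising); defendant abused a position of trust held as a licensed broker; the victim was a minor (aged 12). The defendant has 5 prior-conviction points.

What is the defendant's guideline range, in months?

58-65 months

Base offense level for arson: 27.
A1 applies (level before this adjustment is 27 ≥ 10, so +4): 27 + 4 = 31.
A2 applies: 31 + 3 = 34.
A3 applies (level before this adjustment is 34 ≥ 16, so +4): 34 + 4 = 38.
A4 applies: 38 + 1 = 39.
A5 applies: 39 − 2 = 37.
Level 37 exceeds the maximum of 32; capped at 32.
Final offense level: 32.
Criminal history: 5 prior points → Category 4 (5).
Level 32 falls in the 23-32 band.
Grid: Level 23-32 × Category 4 = 58-65 months.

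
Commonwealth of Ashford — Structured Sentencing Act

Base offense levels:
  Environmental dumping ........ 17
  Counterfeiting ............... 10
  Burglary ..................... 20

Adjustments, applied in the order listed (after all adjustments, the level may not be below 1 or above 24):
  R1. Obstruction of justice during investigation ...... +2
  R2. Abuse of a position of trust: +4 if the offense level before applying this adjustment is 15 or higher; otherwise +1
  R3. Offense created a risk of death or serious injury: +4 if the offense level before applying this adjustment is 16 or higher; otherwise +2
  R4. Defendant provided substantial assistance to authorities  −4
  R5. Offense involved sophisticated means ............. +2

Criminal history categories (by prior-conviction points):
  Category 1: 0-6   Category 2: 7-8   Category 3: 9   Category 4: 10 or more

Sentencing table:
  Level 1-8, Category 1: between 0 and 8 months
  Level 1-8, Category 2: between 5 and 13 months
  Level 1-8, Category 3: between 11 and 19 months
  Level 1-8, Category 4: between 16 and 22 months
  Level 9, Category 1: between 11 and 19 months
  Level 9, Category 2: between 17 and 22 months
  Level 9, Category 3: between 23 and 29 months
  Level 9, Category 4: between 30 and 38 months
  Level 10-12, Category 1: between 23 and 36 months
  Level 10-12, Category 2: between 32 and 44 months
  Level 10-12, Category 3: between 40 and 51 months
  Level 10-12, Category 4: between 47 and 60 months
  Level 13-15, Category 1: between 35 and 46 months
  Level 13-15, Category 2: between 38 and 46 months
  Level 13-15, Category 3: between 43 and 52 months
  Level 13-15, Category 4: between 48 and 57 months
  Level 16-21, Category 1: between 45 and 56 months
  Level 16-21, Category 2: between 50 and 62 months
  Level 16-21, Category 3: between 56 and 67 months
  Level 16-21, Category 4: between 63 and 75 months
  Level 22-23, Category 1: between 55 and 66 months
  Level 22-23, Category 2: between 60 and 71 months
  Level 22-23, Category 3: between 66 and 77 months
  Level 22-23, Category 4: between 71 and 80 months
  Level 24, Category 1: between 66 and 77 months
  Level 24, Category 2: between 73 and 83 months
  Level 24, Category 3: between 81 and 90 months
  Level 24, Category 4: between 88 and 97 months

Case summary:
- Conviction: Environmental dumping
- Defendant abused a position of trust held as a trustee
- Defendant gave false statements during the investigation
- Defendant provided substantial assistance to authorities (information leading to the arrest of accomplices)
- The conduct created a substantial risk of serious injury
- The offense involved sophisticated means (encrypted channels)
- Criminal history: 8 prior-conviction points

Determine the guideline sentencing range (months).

73-83 months

Base offense level for environmental dumping: 17.
R1 applies: 17 + 2 = 19.
R2 applies (level before this adjustment is 19 ≥ 15, so +4): 19 + 4 = 23.
R3 applies (level before this adjustment is 23 ≥ 16, so +4): 23 + 4 = 27.
R4 applies: 27 − 4 = 23.
R5 applies: 23 + 2 = 25.
Level 25 exceeds the maximum of 24; capped at 24.
Final offense level: 24.
Criminal history: 8 prior points → Category 2 (7-8).
Level 24 falls in the 24 band.
Grid: Level 24 × Category 2 = 73-83 months.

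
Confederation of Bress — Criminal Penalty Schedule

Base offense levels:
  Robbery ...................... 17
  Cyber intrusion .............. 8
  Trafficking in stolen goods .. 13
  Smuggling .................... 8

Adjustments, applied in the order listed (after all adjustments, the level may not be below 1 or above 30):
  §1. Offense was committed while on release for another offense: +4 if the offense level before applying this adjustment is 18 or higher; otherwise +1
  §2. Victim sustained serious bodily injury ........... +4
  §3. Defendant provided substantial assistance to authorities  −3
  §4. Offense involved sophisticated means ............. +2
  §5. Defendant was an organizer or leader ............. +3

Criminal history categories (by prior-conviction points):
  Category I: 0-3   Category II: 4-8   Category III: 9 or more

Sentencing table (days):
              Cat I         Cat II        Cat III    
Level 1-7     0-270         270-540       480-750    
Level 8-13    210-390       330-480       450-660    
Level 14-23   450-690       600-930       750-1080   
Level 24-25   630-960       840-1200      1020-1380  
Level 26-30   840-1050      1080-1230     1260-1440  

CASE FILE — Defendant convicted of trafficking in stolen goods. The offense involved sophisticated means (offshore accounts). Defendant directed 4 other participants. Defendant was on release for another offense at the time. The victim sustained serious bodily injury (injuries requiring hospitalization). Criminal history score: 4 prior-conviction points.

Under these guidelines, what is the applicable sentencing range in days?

600-930 days

Base offense level for trafficking in stolen goods: 13.
§1 applies (level before this adjustment is 13 < 18, so +1): 13 + 1 = 14.
§2 applies: 14 + 4 = 18.
§3 does not apply.
§4 applies: 18 + 2 = 20.
§5 applies: 20 + 3 = 23.
Final offense level: 23.
Criminal history: 4 prior points → Category II (4-8).
Level 23 falls in the 14-23 band.
Grid: Level 14-23 × Category II = 600-930 days.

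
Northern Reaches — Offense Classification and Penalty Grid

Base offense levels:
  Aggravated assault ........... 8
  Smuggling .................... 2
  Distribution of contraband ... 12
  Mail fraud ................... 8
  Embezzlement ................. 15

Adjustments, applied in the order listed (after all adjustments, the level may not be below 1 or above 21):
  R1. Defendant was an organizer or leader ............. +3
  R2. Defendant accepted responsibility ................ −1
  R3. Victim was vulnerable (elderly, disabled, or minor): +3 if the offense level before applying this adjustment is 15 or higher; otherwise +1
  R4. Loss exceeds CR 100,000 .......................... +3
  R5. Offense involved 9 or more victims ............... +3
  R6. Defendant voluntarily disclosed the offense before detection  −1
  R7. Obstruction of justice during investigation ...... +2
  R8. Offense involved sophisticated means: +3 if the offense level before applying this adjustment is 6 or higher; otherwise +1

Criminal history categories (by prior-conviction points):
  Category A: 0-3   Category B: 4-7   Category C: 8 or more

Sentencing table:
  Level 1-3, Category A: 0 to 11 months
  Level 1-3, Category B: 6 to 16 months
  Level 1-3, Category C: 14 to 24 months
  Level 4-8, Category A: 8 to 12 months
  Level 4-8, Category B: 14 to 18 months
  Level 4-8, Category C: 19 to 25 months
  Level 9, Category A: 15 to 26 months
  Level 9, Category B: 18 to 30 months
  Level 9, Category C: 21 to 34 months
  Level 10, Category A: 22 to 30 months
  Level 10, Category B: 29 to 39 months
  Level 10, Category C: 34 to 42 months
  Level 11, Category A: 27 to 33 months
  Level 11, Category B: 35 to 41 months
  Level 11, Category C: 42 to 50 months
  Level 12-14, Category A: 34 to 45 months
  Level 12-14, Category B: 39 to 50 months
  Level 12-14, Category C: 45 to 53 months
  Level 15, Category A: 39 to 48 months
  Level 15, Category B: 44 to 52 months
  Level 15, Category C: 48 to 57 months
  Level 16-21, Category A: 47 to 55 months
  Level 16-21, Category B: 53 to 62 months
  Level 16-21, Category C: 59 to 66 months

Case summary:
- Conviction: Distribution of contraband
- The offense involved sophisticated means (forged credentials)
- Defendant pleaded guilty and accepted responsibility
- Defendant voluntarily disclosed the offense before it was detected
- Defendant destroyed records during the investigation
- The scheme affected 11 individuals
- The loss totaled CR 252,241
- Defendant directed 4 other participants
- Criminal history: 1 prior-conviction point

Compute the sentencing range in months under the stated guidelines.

47-55 months

Base offense level for distribution of contraband: 12.
R1 applies: 12 + 3 = 15.
R2 applies: 15 − 1 = 14.
R3 does not apply.
R4 applies: 14 + 3 = 17.
R5 applies: 17 + 3 = 20.
R6 applies: 20 − 1 = 19.
R7 applies: 19 + 2 = 21.
R8 applies (level before this adjustment is 21 ≥ 6, so +3): 21 + 3 = 24.
Level 24 exceeds the maximum of 21; capped at 21.
Final offense level: 21.
Criminal history: 1 prior point → Category A (0-3).
Level 21 falls in the 16-21 band.
Grid: Level 16-21 × Category A = 47-55 months.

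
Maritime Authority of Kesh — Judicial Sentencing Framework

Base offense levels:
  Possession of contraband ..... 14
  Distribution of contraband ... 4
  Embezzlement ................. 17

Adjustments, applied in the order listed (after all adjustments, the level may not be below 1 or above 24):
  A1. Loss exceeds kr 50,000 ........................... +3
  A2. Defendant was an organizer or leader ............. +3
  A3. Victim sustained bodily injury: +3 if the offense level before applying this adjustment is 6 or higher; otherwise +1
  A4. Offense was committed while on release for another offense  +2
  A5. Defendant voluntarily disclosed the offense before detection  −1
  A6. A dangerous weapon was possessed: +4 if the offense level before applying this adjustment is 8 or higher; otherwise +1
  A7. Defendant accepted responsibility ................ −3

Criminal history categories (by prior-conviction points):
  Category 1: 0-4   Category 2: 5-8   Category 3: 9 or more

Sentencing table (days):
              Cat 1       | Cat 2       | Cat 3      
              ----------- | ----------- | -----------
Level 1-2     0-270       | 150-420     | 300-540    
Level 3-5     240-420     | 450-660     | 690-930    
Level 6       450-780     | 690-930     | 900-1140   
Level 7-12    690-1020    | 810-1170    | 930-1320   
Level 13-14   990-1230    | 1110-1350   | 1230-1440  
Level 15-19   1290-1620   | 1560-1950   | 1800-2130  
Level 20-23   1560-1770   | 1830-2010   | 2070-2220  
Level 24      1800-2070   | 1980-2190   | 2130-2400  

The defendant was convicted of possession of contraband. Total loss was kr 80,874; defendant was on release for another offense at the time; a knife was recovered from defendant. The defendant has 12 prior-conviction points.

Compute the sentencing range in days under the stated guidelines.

2070-2220 days

Base offense level for possession of contraband: 14.
A1 applies: 14 + 3 = 17.
A3 does not apply.
A4 applies: 17 + 2 = 19.
A6 applies (level before this adjustment is 19 ≥ 8, so +4): 19 + 4 = 23.
A7 does not apply.
Final offense level: 23.
Criminal history: 12 prior points → Category 3 (9+).
Level 23 falls in the 20-23 band.
Grid: Level 20-23 × Category 3 = 2070-2220 days.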